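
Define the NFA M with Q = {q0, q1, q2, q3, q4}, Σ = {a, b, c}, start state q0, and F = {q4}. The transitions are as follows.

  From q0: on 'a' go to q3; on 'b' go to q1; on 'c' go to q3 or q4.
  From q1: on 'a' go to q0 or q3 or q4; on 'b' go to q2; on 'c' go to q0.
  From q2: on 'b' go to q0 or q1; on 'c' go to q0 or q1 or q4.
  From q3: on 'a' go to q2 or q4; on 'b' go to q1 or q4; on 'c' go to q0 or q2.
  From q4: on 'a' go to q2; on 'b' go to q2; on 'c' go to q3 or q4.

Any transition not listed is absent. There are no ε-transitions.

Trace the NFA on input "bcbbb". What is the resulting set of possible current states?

Start in {q0}.
Read 'b': {q0} → {q1}.
Read 'c': {q1} → {q0}.
Read 'b': {q0} → {q1}.
Read 'b': {q1} → {q2}.
Read 'b': {q2} → {q0, q1}.

{q0, q1}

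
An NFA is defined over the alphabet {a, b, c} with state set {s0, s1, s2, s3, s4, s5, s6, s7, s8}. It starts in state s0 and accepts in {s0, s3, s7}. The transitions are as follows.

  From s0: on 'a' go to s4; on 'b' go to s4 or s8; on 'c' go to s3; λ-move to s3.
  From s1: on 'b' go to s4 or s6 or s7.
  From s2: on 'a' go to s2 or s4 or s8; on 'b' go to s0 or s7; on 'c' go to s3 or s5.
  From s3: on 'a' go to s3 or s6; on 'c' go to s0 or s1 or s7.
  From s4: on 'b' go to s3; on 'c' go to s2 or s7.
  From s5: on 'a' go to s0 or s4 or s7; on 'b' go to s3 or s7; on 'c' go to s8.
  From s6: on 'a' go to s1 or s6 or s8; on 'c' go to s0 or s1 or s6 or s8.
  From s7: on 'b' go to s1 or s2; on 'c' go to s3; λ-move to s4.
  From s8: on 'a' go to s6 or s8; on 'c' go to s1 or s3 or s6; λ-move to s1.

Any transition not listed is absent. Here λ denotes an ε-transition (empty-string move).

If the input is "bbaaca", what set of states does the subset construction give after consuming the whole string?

{s1, s3, s4, s6, s8}

Start: ε-closure({s0}) = {s0, s3}.
Read 'b': {s0, s3} → {s1, s4, s8}.
Read 'b': {s1, s4, s8} → {s3, s4, s6, s7}.
Read 'a': {s3, s4, s6, s7} → {s1, s3, s6, s8}.
Read 'a': {s1, s3, s6, s8} → {s1, s3, s6, s8}.
Read 'c': {s1, s3, s6, s8} → {s0, s1, s3, s4, s6, s7, s8}.
Read 'a': {s0, s1, s3, s4, s6, s7, s8} → {s1, s3, s4, s6, s8}.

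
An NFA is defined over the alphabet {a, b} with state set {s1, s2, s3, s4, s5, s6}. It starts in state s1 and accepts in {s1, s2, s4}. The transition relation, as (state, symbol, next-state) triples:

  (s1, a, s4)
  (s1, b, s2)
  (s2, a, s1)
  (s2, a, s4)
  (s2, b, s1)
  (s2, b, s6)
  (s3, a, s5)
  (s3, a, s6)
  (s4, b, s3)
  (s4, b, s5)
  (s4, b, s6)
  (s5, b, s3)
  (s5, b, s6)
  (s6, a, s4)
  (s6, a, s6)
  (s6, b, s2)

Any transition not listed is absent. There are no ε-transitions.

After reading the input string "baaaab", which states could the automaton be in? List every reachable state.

∅

Start in {s1}.
Read 'b': s1→{s2}; now {s2}.
Read 'a': s2→{s1, s4}; now {s1, s4}.
Read 'a': s1→{s4}, s4→∅; now {s4}.
Read 'a': s4→∅; now ∅.
The set is empty and remains empty for the remaining 2 symbols.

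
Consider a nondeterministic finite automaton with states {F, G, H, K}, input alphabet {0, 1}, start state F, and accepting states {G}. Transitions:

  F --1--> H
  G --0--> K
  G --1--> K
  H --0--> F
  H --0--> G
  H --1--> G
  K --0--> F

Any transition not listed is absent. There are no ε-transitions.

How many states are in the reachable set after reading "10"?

Start in {F}.
Read '1': {F} → {H}.
Read '0': {H} → {F, G}.
That set has 2 states.

2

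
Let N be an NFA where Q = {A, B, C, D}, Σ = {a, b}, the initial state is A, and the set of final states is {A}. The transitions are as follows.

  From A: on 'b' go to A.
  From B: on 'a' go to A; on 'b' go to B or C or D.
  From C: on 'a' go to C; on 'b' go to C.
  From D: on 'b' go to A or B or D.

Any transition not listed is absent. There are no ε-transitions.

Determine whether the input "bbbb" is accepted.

Start in {A}.
Read 'b': A→{A}; now {A}.
Read 'b': A→{A}; now {A}.
Read 'b': A→{A}; now {A}.
Read 'b': A→{A}; now {A}.
The final set {A} contains the accepting state A.

Yes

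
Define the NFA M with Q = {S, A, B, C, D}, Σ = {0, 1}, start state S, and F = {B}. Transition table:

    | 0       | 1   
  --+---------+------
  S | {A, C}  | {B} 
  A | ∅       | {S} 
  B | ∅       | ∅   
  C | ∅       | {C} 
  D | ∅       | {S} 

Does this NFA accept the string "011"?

Yes

Start in {S}.
Read '0': S→{A, C}; now {A, C}.
Read '1': A→{S}, C→{C}; now {S, C}.
Read '1': S→{B}, C→{C}; now {B, C}.
The final set {B, C} contains the accepting state B.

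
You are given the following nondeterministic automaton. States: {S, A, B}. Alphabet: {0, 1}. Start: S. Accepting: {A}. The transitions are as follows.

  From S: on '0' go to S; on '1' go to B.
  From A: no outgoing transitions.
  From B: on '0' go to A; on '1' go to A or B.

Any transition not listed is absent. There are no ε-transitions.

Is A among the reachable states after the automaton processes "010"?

Yes

Start in {S}.
Read '0': S→{S}; now {S}.
Read '1': S→{B}; now {B}.
Read '0': B→{A}; now {A}.
State A is in {A}.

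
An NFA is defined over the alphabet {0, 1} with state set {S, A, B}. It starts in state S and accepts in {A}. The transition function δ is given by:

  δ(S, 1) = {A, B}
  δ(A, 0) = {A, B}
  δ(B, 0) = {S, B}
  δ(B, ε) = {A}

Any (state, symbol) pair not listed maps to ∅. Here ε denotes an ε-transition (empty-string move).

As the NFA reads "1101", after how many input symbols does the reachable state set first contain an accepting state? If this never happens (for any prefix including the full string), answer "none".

Start in {S}.
Read '1': {S} → {A, B}.
None of the earlier sets intersect F, but {A, B} does.

1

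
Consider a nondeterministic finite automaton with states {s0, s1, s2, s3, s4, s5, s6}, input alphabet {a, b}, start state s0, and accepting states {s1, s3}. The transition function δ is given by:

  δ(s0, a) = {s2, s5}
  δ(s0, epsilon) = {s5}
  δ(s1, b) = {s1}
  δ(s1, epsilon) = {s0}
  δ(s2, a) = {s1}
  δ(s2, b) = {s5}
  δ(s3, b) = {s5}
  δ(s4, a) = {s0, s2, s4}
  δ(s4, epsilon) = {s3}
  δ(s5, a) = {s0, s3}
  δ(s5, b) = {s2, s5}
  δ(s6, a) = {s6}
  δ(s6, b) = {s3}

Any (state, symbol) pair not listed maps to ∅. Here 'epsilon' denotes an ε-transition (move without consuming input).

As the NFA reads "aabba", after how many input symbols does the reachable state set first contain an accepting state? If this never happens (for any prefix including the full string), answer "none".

Start: ε-closure({s0}) = {s0, s5}.
Read 'a': s0→{s2, s5}, s5→{s0, s3}; now {s0, s2, s3, s5}.
None of the earlier sets intersect F, but {s0, s2, s3, s5} does.

1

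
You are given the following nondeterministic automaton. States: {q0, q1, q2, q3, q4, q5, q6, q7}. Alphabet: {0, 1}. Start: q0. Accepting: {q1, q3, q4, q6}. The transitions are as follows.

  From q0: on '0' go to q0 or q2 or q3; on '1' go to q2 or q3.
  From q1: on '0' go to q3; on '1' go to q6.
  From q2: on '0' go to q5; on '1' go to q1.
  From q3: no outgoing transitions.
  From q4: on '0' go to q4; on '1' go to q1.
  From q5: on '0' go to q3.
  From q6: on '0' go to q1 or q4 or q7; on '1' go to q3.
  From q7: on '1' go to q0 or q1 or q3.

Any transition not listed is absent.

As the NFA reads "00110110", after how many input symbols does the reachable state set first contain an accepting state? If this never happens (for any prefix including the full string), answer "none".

Start in {q0}.
Read '0': {q0} → {q0, q2, q3}.
None of the earlier sets intersect F, but {q0, q2, q3} does.

1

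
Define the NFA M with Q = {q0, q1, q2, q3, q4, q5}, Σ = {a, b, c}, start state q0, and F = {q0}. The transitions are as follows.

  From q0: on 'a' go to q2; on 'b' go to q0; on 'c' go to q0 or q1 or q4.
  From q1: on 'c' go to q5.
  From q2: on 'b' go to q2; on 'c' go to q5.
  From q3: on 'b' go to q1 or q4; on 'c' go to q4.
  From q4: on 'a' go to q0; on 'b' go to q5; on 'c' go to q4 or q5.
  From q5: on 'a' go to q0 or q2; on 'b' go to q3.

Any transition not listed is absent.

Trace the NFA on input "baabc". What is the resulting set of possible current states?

∅

Start in {q0}.
Read 'b': q0→{q0}; now {q0}.
Read 'a': q0→{q2}; now {q2}.
Read 'a': q2→∅; now ∅.
The set is empty and remains empty for the remaining 2 symbols.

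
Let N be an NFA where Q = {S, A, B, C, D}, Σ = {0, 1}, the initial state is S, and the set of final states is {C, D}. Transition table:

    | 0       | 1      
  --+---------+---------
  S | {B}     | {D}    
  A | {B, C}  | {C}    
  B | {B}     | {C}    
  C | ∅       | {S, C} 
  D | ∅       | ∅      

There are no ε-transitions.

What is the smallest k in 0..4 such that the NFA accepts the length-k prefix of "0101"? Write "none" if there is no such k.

2

Start in {S}.
Read '0': S→{B}; now {B}.
Read '1': B→{C}; now {C}.
None of the earlier sets intersect F, but {C} does.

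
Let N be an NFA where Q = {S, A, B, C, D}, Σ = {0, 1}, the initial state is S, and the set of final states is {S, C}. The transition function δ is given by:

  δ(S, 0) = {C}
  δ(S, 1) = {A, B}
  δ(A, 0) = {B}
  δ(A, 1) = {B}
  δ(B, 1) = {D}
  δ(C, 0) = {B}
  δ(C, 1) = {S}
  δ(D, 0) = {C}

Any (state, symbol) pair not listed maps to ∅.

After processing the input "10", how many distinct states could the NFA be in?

Start in {S}.
Read '1': S→{A, B}; now {A, B}.
Read '0': A→{B}, B→∅; now {B}.
That set has 1 state.

1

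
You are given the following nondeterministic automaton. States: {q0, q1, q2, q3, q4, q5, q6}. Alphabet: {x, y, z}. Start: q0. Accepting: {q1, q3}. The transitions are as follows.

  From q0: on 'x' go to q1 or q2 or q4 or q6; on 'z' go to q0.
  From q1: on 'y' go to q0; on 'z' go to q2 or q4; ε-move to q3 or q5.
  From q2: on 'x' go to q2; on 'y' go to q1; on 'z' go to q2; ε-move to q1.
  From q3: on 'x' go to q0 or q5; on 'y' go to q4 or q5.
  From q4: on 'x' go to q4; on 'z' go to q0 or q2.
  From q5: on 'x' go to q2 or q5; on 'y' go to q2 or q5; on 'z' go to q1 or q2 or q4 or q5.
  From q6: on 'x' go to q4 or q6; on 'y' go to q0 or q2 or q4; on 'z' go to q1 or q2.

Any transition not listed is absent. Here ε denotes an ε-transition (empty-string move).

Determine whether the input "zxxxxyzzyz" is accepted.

Start in {q0}.
Read 'z': {q0} → {q0}.
Read 'x': {q0} → {q1, q2, q3, q4, q5, q6}.
Read 'x': {q1, q2, q3, q4, q5, q6} → {q0, q1, q2, q3, q4, q5, q6}.
Read 'x': {q0, q1, q2, q3, q4, q5, q6} → {q0, q1, q2, q3, q4, q5, q6}.
Read 'x': {q0, q1, q2, q3, q4, q5, q6} → {q0, q1, q2, q3, q4, q5, q6}.
Read 'y': {q0, q1, q2, q3, q4, q5, q6} → {q0, q1, q2, q3, q4, q5}.
Read 'z': {q0, q1, q2, q3, q4, q5} → {q0, q1, q2, q3, q4, q5}.
Read 'z': {q0, q1, q2, q3, q4, q5} → {q0, q1, q2, q3, q4, q5}.
Read 'y': {q0, q1, q2, q3, q4, q5} → {q0, q1, q2, q3, q4, q5}.
Read 'z': {q0, q1, q2, q3, q4, q5} → {q0, q1, q2, q3, q4, q5}.
The final set {q0, q1, q2, q3, q4, q5} contains the accepting states q1, q3.

Yes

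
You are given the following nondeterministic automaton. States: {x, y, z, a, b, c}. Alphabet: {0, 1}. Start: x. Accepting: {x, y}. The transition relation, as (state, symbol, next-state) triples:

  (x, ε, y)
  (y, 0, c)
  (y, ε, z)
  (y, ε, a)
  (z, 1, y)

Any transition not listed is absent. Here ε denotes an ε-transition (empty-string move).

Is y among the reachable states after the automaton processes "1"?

Start: ε-closure({x}) = {x, y, z, a}.
Read '1': {x, y, z, a} → {y, z, a}.
State y is in {y, z, a}.

Yes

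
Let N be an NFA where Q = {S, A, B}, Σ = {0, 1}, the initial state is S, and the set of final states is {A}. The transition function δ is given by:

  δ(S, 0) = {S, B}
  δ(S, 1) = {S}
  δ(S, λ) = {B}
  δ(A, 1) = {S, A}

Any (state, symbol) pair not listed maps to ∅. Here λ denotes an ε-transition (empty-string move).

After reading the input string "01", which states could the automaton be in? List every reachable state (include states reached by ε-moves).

Start: ε-closure({S}) = {S, B}.
Read '0': S→{S, B}, B→∅; now {S, B}.
Read '1': S→{S}, B→∅; union {S}; ε-closure = {S, B}.

{S, B}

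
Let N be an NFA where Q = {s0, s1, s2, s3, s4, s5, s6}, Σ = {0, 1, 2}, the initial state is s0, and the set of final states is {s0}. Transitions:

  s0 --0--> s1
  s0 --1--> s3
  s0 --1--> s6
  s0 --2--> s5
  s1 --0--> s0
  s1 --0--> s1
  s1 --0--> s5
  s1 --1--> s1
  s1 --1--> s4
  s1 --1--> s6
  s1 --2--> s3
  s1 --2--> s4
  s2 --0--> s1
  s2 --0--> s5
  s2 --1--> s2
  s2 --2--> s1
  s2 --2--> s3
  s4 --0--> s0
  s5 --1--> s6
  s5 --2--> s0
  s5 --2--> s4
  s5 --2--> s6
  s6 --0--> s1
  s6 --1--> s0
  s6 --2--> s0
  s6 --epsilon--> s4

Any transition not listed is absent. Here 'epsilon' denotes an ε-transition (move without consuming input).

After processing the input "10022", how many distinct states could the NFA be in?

4

Start in {s0}.
Read '1': s0→{s3, s6}; union {s3, s6}; ε-closure = {s3, s4, s6}.
Read '0': s3→∅, s4→{s0}, s6→{s1}; now {s0, s1}.
Read '0': s0→{s1}, s1→{s0, s1, s5}; now {s0, s1, s5}.
Read '2': s0→{s5}, s1→{s3, s4}, s5→{s0, s4, s6}; now {s0, s3, s4, s5, s6}.
Read '2': s0→{s5}, s3→∅, s4→∅, s5→{s0, s4, s6}, s6→{s0}; now {s0, s4, s5, s6}.
That set has 4 states.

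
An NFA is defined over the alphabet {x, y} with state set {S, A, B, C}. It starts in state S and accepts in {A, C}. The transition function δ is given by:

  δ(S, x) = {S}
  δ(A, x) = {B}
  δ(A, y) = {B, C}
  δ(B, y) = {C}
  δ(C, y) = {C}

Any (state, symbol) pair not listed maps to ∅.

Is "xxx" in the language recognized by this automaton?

No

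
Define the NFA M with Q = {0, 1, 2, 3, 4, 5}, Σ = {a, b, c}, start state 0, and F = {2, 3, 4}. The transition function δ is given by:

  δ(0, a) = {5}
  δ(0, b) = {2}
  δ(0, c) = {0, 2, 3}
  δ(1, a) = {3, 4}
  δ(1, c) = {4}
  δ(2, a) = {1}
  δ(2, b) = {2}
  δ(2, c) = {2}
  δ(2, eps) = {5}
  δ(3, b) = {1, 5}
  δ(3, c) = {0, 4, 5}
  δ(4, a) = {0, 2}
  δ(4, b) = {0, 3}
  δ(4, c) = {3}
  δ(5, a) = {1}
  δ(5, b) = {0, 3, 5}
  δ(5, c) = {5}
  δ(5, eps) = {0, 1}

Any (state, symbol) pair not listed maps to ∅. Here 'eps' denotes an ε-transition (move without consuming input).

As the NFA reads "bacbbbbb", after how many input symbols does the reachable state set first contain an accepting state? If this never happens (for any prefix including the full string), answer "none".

1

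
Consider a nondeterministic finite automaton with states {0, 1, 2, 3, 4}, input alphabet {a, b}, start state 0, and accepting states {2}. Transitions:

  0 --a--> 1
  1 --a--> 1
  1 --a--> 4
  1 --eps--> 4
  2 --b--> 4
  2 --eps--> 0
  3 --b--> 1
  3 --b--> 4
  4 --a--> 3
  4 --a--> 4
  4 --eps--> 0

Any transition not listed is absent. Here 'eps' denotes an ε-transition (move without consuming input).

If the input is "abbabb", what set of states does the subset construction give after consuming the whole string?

∅

Start in {0}.
Read 'a': {0} → {0, 1, 4}.
Read 'b': {0, 1, 4} → ∅.
The set is empty and remains empty for the remaining 4 symbols.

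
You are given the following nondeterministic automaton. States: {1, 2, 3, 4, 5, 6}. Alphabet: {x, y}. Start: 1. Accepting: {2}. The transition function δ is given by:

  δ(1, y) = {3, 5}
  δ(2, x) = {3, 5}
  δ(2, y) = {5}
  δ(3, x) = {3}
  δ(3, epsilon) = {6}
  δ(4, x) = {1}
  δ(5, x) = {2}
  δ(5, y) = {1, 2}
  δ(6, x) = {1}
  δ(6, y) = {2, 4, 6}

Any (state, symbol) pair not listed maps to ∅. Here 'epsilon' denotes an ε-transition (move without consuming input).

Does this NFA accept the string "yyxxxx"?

Start in {1}.
Read 'y': {1} → {3, 5, 6}.
Read 'y': {3, 5, 6} → {1, 2, 4, 6}.
Read 'x': {1, 2, 4, 6} → {1, 3, 5, 6}.
Read 'x': {1, 3, 5, 6} → {1, 2, 3, 6}.
Read 'x': {1, 2, 3, 6} → {1, 3, 5, 6}.
Read 'x': {1, 3, 5, 6} → {1, 2, 3, 6}.
The final set {1, 2, 3, 6} contains the accepting state 2.

Yes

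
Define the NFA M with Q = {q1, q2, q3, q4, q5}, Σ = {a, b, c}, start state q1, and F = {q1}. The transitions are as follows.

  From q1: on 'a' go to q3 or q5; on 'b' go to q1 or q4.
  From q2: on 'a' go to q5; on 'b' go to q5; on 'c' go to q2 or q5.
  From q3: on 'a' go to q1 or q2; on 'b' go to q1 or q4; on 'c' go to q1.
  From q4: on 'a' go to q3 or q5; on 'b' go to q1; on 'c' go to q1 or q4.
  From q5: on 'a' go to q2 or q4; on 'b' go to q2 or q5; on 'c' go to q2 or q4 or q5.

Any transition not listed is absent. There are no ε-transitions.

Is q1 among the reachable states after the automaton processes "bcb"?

Yes

Start in {q1}.
Read 'b': {q1} → {q1, q4}.
Read 'c': {q1, q4} → {q1, q4}.
Read 'b': {q1, q4} → {q1, q4}.
State q1 is in {q1, q4}.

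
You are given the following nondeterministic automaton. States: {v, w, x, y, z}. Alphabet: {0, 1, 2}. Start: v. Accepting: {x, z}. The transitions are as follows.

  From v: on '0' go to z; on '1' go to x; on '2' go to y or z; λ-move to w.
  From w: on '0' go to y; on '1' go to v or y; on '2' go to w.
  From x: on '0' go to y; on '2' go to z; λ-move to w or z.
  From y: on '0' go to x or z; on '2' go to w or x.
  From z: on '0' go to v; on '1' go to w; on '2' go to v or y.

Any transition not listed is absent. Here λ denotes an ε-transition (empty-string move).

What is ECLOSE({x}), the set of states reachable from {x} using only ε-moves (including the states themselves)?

{w, x, z}

Begin with {x}.
ε-move x → w; add w.
ε-move x → z; add z.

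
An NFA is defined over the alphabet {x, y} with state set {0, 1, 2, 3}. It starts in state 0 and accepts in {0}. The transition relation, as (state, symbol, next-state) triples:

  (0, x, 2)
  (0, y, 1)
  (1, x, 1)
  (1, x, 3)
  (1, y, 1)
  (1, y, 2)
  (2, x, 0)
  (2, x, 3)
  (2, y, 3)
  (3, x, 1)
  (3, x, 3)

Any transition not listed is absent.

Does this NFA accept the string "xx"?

Yes

Start in {0}.
Read 'x': 0→{2}; now {2}.
Read 'x': 2→{0, 3}; now {0, 3}.
The final set {0, 3} contains the accepting state 0.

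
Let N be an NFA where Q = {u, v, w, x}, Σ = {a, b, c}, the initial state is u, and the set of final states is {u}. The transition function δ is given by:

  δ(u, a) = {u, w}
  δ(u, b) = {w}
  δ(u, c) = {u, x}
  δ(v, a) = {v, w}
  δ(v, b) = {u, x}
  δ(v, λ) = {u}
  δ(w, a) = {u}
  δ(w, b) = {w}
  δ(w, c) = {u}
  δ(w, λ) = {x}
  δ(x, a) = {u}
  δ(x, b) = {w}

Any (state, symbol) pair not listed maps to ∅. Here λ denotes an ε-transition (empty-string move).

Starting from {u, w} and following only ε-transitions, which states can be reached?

{u, w, x}

Begin with {u, w}.
ε-move w → x; add x.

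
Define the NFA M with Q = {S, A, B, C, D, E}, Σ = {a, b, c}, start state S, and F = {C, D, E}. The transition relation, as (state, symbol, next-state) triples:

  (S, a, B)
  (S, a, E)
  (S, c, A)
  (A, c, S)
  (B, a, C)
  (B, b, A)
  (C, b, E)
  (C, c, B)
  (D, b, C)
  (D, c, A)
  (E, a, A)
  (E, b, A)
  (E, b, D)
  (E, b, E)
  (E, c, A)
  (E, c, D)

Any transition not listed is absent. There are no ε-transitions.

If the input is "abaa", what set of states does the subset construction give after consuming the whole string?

Start in {S}.
Read 'a': {S} → {B, E}.
Read 'b': {B, E} → {A, D, E}.
Read 'a': {A, D, E} → {A}.
Read 'a': {A} → ∅.

∅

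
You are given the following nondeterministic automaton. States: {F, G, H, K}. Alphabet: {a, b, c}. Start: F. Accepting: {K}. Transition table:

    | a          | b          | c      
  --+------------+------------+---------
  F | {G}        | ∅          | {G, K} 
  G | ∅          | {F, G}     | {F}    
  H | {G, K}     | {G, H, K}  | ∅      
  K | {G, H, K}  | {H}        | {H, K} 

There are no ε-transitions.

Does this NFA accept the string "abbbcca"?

Yes

Start in {F}.
Read 'a': {F} → {G}.
Read 'b': {G} → {F, G}.
Read 'b': {F, G} → {F, G}.
Read 'b': {F, G} → {F, G}.
Read 'c': {F, G} → {F, G, K}.
Read 'c': {F, G, K} → {F, G, H, K}.
Read 'a': {F, G, H, K} → {G, H, K}.
The final set {G, H, K} contains the accepting state K.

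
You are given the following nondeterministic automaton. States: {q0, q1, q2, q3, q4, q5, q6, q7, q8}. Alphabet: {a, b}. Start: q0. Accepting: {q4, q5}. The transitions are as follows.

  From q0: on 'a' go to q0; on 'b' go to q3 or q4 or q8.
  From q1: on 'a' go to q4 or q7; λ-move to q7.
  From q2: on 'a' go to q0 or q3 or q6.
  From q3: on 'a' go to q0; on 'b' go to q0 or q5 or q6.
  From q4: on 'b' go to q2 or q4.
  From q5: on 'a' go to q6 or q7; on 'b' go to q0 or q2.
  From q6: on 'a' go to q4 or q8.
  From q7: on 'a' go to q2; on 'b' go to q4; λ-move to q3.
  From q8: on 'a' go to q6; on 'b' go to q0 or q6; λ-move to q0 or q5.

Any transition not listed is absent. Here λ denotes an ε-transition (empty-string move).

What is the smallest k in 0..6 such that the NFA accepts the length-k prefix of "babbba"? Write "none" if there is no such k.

Start in {q0}.
Read 'b': {q0} → {q0, q3, q4, q5, q8}.
None of the earlier sets intersect F, but {q0, q3, q4, q5, q8} does.

1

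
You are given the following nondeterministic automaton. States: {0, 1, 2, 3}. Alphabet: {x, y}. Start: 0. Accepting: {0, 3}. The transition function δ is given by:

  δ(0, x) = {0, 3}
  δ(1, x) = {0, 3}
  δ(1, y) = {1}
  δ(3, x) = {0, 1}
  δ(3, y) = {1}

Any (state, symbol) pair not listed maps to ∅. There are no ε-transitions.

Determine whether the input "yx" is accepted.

No

Start in {0}.
Read 'y': 0→∅; now ∅.
The set is empty and remains empty for the remaining 1 symbol.
The final set ∅ contains no accepting state.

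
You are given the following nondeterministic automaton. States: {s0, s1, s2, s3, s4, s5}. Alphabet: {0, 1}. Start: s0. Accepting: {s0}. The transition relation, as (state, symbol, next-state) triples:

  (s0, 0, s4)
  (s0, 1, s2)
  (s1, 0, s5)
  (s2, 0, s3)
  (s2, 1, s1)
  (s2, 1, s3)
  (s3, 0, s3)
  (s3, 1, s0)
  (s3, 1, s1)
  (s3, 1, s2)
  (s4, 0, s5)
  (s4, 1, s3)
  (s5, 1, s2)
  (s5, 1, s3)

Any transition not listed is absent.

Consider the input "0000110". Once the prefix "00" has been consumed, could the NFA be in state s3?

No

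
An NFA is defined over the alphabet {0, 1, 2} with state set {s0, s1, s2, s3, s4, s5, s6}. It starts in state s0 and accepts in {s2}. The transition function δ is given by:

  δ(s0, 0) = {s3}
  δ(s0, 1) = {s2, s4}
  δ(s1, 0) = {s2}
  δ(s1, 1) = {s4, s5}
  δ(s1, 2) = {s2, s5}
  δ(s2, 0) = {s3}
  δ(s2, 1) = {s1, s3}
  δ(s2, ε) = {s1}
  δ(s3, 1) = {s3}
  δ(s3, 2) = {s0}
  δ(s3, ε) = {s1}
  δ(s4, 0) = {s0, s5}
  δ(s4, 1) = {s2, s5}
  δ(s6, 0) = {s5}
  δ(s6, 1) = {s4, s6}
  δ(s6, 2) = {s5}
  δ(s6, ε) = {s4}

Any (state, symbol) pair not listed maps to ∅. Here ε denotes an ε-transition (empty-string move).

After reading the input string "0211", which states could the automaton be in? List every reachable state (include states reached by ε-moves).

{s1, s2, s3, s4, s5}

Start in {s0}.
Read '0': s0→{s3}; union {s3}; ε-closure = {s1, s3}.
Read '2': s1→{s2, s5}, s3→{s0}; union {s0, s2, s5}; ε-closure = {s0, s1, s2, s5}.
Read '1': s0→{s2, s4}, s1→{s4, s5}, s2→{s1, s3}, s5→∅; now {s1, s2, s3, s4, s5}.
Read '1': s1→{s4, s5}, s2→{s1, s3}, s3→{s3}, s4→{s2, s5}, s5→∅; now {s1, s2, s3, s4, s5}.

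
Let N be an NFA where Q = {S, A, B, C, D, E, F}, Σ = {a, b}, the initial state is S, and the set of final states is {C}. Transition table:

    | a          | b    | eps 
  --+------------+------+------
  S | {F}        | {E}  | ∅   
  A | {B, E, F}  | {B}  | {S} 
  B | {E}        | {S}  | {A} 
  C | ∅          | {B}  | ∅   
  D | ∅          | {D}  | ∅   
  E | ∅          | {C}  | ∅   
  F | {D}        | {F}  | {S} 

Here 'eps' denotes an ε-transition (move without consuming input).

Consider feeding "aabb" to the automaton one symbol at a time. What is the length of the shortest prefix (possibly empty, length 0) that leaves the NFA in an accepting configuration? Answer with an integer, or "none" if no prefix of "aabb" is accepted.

Start in {S}.
Read 'a': S→{F}; union {F}; ε-closure = {S, F}.
Read 'a': S→{F}, F→{D}; union {D, F}; ε-closure = {S, D, F}.
Read 'b': S→{E}, D→{D}, F→{F}; union {D, E, F}; ε-closure = {S, D, E, F}.
Read 'b': S→{E}, D→{D}, E→{C}, F→{F}; union {C, D, E, F}; ε-closure = {S, C, D, E, F}.
None of the earlier sets intersect F, but {S, C, D, E, F} does.

4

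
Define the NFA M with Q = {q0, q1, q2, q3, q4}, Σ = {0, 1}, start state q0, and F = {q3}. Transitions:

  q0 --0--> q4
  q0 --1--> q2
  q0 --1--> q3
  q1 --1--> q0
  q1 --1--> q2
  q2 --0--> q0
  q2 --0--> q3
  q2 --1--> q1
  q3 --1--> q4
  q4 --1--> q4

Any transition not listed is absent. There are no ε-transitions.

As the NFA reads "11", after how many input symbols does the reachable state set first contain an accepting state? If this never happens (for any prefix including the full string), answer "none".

1

Start in {q0}.
Read '1': q0→{q2, q3}; now {q2, q3}.
None of the earlier sets intersect F, but {q2, q3} does.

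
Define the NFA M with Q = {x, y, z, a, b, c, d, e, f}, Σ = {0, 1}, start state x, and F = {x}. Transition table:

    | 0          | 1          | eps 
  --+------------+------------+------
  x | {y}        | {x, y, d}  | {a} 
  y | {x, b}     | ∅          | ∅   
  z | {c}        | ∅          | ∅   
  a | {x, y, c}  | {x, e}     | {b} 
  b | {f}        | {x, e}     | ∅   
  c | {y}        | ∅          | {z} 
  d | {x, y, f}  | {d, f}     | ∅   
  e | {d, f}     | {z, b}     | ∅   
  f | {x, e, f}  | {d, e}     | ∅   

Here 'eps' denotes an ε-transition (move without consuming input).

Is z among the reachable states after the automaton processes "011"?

Start: ε-closure({x}) = {x, a, b}.
Read '0': x→{y}, a→{x, y, c}, b→{f}; union {x, y, c, f}; ε-closure = {x, y, z, a, b, c, f}.
Read '1': x→{x, y, d}, y→∅, z→∅, a→{x, e}, b→{x, e}, c→∅, f→{d, e}; union {x, y, d, e}; ε-closure = {x, y, a, b, d, e}.
Read '1': x→{x, y, d}, y→∅, a→{x, e}, b→{x, e}, d→{d, f}, e→{z, b}; union {x, y, z, b, d, e, f}; ε-closure = {x, y, z, a, b, d, e, f}.
State z is in {x, y, z, a, b, d, e, f}.

Yes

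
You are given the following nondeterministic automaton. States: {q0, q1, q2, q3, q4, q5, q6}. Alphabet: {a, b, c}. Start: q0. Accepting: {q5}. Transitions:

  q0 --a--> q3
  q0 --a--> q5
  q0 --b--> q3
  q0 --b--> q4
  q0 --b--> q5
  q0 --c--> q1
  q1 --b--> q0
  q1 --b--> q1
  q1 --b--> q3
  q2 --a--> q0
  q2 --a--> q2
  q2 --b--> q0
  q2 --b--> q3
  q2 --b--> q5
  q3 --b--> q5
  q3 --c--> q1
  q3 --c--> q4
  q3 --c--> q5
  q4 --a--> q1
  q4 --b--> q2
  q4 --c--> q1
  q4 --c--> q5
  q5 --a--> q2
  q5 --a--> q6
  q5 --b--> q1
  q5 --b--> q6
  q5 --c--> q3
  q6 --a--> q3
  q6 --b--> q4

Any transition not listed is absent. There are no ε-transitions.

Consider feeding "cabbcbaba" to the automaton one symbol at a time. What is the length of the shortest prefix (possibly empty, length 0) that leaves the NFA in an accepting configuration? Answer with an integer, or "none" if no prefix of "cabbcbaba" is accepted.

Start in {q0}.
Read 'c': q0→{q1}; now {q1}.
Read 'a': q1→∅; now ∅.
The set is empty and remains empty for the remaining 7 symbols.
No reachable set along the way intersects F.

none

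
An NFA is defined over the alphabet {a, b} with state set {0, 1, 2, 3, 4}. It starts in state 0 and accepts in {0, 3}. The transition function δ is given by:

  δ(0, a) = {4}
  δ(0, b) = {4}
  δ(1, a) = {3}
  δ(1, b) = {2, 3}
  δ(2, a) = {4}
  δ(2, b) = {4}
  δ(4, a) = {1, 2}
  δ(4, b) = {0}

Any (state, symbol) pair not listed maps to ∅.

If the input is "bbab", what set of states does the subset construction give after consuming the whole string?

Start in {0}.
Read 'b': 0→{4}; now {4}.
Read 'b': 4→{0}; now {0}.
Read 'a': 0→{4}; now {4}.
Read 'b': 4→{0}; now {0}.

{0}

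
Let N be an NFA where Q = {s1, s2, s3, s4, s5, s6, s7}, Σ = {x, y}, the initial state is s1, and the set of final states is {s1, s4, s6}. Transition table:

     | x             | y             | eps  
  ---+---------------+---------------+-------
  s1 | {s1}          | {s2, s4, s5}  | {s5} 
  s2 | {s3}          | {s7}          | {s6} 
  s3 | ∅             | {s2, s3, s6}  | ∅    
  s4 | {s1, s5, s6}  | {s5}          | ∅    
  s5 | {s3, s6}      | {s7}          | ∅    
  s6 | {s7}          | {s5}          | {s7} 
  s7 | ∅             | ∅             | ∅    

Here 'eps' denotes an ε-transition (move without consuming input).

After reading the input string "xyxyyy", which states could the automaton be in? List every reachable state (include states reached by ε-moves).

Start: ε-closure({s1}) = {s1, s5}.
Read 'x': s1→{s1}, s5→{s3, s6}; union {s1, s3, s6}; ε-closure = {s1, s3, s5, s6, s7}.
Read 'y': s1→{s2, s4, s5}, s3→{s2, s3, s6}, s5→{s7}, s6→{s5}, s7→∅; now {s2, s3, s4, s5, s6, s7}.
Read 'x': s2→{s3}, s3→∅, s4→{s1, s5, s6}, s5→{s3, s6}, s6→{s7}, s7→∅; now {s1, s3, s5, s6, s7}.
Read 'y': s1→{s2, s4, s5}, s3→{s2, s3, s6}, s5→{s7}, s6→{s5}, s7→∅; now {s2, s3, s4, s5, s6, s7}.
Read 'y': s2→{s7}, s3→{s2, s3, s6}, s4→{s5}, s5→{s7}, s6→{s5}, s7→∅; now {s2, s3, s5, s6, s7}.
Read 'y': s2→{s7}, s3→{s2, s3, s6}, s5→{s7}, s6→{s5}, s7→∅; now {s2, s3, s5, s6, s7}.

{s2, s3, s5, s6, s7}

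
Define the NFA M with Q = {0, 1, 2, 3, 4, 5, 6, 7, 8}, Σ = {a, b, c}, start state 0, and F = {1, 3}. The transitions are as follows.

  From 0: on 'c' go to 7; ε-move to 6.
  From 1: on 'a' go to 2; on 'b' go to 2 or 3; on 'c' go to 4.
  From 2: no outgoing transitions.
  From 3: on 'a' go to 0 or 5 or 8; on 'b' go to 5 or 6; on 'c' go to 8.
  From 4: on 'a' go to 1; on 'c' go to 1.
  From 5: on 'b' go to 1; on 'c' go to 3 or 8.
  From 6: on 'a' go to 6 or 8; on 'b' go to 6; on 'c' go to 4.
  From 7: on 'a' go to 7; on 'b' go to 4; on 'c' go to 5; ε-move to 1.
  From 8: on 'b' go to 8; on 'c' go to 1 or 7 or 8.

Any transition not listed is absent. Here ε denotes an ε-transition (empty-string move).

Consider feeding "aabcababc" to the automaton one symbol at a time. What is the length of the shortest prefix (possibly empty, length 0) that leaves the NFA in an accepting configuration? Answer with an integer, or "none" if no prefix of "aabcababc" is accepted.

Start: ε-closure({0}) = {0, 6}.
Read 'a': 0→∅, 6→{6, 8}; now {6, 8}.
Read 'a': 6→{6, 8}, 8→∅; now {6, 8}.
Read 'b': 6→{6}, 8→{8}; now {6, 8}.
Read 'c': 6→{4}, 8→{1, 7, 8}; now {1, 4, 7, 8}.
None of the earlier sets intersect F, but {1, 4, 7, 8} does.

4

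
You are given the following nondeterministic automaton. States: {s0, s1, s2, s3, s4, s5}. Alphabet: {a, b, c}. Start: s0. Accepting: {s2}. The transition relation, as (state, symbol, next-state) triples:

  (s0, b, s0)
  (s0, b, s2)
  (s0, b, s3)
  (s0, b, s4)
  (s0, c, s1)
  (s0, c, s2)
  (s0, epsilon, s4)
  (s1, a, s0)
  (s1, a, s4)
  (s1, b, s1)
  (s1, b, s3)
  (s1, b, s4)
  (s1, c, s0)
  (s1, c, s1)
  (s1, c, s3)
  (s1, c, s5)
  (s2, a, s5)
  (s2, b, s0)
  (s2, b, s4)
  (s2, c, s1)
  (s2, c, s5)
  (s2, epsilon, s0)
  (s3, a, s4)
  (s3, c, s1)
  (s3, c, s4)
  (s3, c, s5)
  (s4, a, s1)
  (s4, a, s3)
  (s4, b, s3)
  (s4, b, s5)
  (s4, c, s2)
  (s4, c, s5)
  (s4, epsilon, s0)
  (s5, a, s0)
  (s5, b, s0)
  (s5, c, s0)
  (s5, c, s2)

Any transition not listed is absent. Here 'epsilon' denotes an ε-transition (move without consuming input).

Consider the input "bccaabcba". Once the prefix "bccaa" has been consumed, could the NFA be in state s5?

Start: ε-closure({s0}) = {s0, s4}.
Read 'b': s0→{s0, s2, s3, s4}, s4→{s3, s5}; now {s0, s2, s3, s4, s5}.
Read 'c': s0→{s1, s2}, s2→{s1, s5}, s3→{s1, s4, s5}, s4→{s2, s5}, s5→{s0, s2}; now {s0, s1, s2, s4, s5}.
Read 'c': s0→{s1, s2}, s1→{s0, s1, s3, s5}, s2→{s1, s5}, s4→{s2, s5}, s5→{s0, s2}; union {s0, s1, s2, s3, s5}; ε-closure = {s0, s1, s2, s3, s4, s5}.
Read 'a': s0→∅, s1→{s0, s4}, s2→{s5}, s3→{s4}, s4→{s1, s3}, s5→{s0}; now {s0, s1, s3, s4, s5}.
Read 'a': s0→∅, s1→{s0, s4}, s3→{s4}, s4→{s1, s3}, s5→{s0}; now {s0, s1, s3, s4}.
State s5 is not in {s0, s1, s3, s4}.

No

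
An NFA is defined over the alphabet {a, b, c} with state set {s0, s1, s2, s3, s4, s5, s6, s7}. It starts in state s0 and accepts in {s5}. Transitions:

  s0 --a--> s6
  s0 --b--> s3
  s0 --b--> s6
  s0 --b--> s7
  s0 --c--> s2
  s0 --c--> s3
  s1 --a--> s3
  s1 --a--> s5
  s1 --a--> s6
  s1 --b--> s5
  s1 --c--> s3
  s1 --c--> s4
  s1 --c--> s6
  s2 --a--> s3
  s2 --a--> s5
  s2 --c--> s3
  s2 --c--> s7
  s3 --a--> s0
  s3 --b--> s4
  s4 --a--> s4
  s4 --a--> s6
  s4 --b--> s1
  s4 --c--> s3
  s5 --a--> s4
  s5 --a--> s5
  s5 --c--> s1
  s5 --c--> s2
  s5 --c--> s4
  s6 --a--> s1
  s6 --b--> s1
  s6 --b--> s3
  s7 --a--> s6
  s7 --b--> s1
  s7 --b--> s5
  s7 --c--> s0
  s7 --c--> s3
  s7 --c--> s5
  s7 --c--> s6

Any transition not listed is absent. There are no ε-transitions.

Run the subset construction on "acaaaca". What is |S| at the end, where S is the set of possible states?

Start in {s0}.
Read 'a': {s0} → {s6}.
Read 'c': {s6} → ∅.
The set is empty and remains empty for the remaining 5 symbols.
That set has 0 states.

0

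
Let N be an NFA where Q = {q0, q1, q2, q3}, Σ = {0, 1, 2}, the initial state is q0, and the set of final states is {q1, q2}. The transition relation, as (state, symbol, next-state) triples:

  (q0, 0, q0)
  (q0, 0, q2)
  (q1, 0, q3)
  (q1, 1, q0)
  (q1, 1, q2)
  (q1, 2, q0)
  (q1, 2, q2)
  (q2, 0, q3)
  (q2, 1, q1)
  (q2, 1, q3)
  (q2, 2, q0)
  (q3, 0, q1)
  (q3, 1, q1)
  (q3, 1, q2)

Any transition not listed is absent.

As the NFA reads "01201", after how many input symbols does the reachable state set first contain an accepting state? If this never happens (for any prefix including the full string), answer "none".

1

Start in {q0}.
Read '0': {q0} → {q0, q2}.
None of the earlier sets intersect F, but {q0, q2} does.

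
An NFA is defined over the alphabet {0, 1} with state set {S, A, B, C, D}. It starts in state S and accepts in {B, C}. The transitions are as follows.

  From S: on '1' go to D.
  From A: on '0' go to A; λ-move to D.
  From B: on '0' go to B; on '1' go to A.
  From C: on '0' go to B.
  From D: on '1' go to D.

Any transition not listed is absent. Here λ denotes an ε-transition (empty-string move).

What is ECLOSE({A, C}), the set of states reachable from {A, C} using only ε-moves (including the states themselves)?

Begin with {A, C}.
ε-move A → D; add D.

{A, C, D}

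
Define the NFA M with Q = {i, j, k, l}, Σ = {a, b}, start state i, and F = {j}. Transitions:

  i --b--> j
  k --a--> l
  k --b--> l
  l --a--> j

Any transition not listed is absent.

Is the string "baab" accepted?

Start in {i}.
Read 'b': i→{j}; now {j}.
Read 'a': j→∅; now ∅.
The set is empty and remains empty for the remaining 2 symbols.
The final set ∅ contains no accepting state.

No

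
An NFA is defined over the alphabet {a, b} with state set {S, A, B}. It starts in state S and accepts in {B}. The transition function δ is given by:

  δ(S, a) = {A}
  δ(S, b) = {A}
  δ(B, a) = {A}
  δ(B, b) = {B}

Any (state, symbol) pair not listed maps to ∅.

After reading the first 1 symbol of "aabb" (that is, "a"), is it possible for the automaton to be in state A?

Yes

Start in {S}.
Read 'a': S→{A}; now {A}.
State A is in {A}.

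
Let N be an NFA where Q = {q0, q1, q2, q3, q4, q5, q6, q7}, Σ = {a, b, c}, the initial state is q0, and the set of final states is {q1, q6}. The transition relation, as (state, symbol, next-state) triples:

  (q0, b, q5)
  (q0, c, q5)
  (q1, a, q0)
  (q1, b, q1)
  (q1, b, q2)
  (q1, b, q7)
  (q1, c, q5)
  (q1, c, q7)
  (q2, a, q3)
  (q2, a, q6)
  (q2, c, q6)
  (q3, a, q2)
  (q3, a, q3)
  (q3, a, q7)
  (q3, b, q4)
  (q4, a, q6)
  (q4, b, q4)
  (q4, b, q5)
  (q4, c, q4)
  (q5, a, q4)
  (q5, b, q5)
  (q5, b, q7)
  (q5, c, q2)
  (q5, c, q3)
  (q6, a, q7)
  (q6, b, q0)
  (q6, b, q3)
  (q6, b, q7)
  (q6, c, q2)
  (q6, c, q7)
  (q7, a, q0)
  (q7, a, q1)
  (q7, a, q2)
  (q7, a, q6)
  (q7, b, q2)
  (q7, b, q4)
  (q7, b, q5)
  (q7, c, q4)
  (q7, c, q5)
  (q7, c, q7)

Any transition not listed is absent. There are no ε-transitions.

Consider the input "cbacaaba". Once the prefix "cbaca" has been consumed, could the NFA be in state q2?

Yes

Start in {q0}.
Read 'c': {q0} → {q5}.
Read 'b': {q5} → {q5, q7}.
Read 'a': {q5, q7} → {q0, q1, q2, q4, q6}.
Read 'c': {q0, q1, q2, q4, q6} → {q2, q4, q5, q6, q7}.
Read 'a': {q2, q4, q5, q6, q7} → {q0, q1, q2, q3, q4, q6, q7}.
State q2 is in {q0, q1, q2, q3, q4, q6, q7}.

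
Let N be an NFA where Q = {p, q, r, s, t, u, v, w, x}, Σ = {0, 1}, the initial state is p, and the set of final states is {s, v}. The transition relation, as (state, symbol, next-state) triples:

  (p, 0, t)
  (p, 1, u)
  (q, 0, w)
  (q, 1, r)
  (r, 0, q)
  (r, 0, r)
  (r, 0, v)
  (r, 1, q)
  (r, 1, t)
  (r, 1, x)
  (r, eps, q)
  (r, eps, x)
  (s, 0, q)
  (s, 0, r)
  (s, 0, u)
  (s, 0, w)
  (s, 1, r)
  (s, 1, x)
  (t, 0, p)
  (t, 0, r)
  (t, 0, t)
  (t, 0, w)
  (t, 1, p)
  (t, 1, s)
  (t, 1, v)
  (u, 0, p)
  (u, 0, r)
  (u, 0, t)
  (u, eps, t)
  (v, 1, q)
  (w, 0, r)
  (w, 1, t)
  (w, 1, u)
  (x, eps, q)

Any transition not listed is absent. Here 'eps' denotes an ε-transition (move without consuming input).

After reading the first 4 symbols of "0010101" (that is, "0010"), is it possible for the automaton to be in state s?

Start in {p}.
Read '0': p→{t}; now {t}.
Read '0': t→{p, r, t, w}; union {p, r, t, w}; ε-closure = {p, q, r, t, w, x}.
Read '1': p→{u}, q→{r}, r→{q, t, x}, t→{p, s, v}, w→{t, u}, x→∅; now {p, q, r, s, t, u, v, x}.
Read '0': p→{t}, q→{w}, r→{q, r, v}, s→{q, r, u, w}, t→{p, r, t, w}, u→{p, r, t}, v→∅, x→∅; union {p, q, r, t, u, v, w}; ε-closure = {p, q, r, t, u, v, w, x}.
State s is not in {p, q, r, t, u, v, w, x}.

No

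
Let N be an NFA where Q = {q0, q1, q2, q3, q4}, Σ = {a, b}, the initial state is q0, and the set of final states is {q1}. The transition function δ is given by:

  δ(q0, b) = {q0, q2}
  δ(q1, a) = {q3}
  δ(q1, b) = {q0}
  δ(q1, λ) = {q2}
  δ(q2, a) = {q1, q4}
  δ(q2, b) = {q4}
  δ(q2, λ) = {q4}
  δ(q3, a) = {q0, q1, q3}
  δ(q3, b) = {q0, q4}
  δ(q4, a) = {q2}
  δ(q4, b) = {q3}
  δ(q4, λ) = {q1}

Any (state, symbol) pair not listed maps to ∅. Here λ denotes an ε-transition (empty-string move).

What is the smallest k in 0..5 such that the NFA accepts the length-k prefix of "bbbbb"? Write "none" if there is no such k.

1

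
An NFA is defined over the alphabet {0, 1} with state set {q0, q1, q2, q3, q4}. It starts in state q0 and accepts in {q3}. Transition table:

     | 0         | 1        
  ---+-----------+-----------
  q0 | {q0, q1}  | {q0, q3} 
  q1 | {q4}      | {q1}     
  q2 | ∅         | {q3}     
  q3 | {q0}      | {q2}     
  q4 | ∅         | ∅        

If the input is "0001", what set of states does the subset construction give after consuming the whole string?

{q0, q1, q3}

Start in {q0}.
Read '0': q0→{q0, q1}; now {q0, q1}.
Read '0': q0→{q0, q1}, q1→{q4}; now {q0, q1, q4}.
Read '0': q0→{q0, q1}, q1→{q4}, q4→∅; now {q0, q1, q4}.
Read '1': q0→{q0, q3}, q1→{q1}, q4→∅; now {q0, q1, q3}.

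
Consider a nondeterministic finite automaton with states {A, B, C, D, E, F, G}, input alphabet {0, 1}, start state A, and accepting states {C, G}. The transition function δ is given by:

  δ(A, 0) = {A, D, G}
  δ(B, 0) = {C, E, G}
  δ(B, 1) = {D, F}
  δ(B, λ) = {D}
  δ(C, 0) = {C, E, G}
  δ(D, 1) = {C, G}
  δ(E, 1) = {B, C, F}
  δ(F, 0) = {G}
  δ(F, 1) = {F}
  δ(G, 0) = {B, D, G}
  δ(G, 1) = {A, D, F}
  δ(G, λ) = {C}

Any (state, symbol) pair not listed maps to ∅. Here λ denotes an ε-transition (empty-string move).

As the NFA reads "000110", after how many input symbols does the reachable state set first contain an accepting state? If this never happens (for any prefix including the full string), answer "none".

Start in {A}.
Read '0': A→{A, D, G}; union {A, D, G}; ε-closure = {A, C, D, G}.
None of the earlier sets intersect F, but {A, C, D, G} does.

1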